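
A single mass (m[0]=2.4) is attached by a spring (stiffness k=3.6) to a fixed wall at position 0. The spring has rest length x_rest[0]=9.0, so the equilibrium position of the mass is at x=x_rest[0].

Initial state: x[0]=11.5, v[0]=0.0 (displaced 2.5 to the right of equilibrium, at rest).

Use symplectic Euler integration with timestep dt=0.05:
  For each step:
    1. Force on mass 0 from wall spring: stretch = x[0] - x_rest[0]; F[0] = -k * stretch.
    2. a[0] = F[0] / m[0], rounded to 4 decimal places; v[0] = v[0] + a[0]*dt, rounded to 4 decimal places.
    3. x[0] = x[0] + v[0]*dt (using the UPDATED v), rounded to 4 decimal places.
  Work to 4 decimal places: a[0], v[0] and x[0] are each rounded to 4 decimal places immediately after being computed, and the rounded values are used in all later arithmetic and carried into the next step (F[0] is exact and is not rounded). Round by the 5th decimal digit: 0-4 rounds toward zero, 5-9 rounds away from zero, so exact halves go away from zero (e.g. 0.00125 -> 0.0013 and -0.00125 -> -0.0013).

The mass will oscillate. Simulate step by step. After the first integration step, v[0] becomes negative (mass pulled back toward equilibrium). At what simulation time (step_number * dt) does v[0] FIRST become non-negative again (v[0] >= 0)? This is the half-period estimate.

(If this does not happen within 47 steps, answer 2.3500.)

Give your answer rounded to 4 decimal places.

Step 0: x=[11.5000] v=[0.0000]
Step 1: x=[11.4906] v=[-0.1875]
Step 2: x=[11.4719] v=[-0.3743]
Step 3: x=[11.4439] v=[-0.5597]
Step 4: x=[11.4068] v=[-0.7430]
Step 5: x=[11.3606] v=[-0.9235]
Step 6: x=[11.3056] v=[-1.1005]
Step 7: x=[11.2419] v=[-1.2734]
Step 8: x=[11.1698] v=[-1.4415]
Step 9: x=[11.0896] v=[-1.6042]
Step 10: x=[11.0016] v=[-1.7609]
Step 11: x=[10.9061] v=[-1.9110]
Step 12: x=[10.8034] v=[-2.0540]
Step 13: x=[10.6939] v=[-2.1893]
Step 14: x=[10.5781] v=[-2.3163]
Step 15: x=[10.4564] v=[-2.4347]
Step 16: x=[10.3292] v=[-2.5439]
Step 17: x=[10.1970] v=[-2.6436]
Step 18: x=[10.0603] v=[-2.7334]
Step 19: x=[9.9197] v=[-2.8129]
Step 20: x=[9.7756] v=[-2.8819]
Step 21: x=[9.6286] v=[-2.9401]
Step 22: x=[9.4792] v=[-2.9872]
Step 23: x=[9.3280] v=[-3.0231]
Step 24: x=[9.1756] v=[-3.0477]
Step 25: x=[9.0226] v=[-3.0609]
Step 26: x=[8.8695] v=[-3.0626]
Step 27: x=[8.7169] v=[-3.0528]
Step 28: x=[8.5653] v=[-3.0316]
Step 29: x=[8.4154] v=[-2.9990]
Step 30: x=[8.2676] v=[-2.9552]
Step 31: x=[8.1226] v=[-2.9003]
Step 32: x=[7.9809] v=[-2.8345]
Step 33: x=[7.8430] v=[-2.7581]
Step 34: x=[7.7094] v=[-2.6713]
Step 35: x=[7.5807] v=[-2.5745]
Step 36: x=[7.4573] v=[-2.4681]
Step 37: x=[7.3397] v=[-2.3524]
Step 38: x=[7.2283] v=[-2.2279]
Step 39: x=[7.1236] v=[-2.0950]
Step 40: x=[7.0259] v=[-1.9543]
Step 41: x=[6.9356] v=[-1.8062]
Step 42: x=[6.8530] v=[-1.6514]
Step 43: x=[6.7785] v=[-1.4904]
Step 44: x=[6.7123] v=[-1.3238]
Step 45: x=[6.6547] v=[-1.1522]
Step 46: x=[6.6059] v=[-0.9763]
Step 47: x=[6.5661] v=[-0.7967]
v[0] did not become non-negative within 47 steps; using fallback time=2.3500

Answer: 2.3500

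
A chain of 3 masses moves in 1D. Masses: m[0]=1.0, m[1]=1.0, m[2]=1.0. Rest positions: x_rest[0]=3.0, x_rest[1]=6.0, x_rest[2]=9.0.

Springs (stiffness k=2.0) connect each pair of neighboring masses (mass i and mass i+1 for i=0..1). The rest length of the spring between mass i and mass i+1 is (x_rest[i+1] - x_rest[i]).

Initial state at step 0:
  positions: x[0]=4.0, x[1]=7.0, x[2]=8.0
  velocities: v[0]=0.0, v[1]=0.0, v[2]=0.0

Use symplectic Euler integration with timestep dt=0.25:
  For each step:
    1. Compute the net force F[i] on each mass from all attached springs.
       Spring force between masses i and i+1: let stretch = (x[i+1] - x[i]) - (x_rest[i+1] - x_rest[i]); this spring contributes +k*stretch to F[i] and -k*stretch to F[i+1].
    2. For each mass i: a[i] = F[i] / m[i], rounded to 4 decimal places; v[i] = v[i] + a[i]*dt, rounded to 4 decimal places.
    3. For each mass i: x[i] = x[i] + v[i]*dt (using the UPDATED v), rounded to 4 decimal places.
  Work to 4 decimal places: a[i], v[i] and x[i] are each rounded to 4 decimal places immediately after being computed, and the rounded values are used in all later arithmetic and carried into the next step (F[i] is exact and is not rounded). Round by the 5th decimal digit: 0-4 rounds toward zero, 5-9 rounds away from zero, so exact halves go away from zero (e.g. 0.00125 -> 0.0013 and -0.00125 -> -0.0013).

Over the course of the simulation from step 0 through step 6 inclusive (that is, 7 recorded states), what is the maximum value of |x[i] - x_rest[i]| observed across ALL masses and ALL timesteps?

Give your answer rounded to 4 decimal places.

Step 0: x=[4.0000 7.0000 8.0000] v=[0.0000 0.0000 0.0000]
Step 1: x=[4.0000 6.7500 8.2500] v=[0.0000 -1.0000 1.0000]
Step 2: x=[3.9688 6.3438 8.6875] v=[-0.1250 -1.6250 1.7500]
Step 3: x=[3.8594 5.9336 9.2071] v=[-0.4375 -1.6407 2.0782]
Step 4: x=[3.6343 5.6733 9.6925] v=[-0.9004 -1.0411 1.9415]
Step 5: x=[3.2891 5.6606 10.0505] v=[-1.3809 -0.0510 1.4319]
Step 6: x=[2.8653 5.9002 10.2348] v=[-1.6952 0.9582 0.7370]
Max displacement = 1.2348

Answer: 1.2348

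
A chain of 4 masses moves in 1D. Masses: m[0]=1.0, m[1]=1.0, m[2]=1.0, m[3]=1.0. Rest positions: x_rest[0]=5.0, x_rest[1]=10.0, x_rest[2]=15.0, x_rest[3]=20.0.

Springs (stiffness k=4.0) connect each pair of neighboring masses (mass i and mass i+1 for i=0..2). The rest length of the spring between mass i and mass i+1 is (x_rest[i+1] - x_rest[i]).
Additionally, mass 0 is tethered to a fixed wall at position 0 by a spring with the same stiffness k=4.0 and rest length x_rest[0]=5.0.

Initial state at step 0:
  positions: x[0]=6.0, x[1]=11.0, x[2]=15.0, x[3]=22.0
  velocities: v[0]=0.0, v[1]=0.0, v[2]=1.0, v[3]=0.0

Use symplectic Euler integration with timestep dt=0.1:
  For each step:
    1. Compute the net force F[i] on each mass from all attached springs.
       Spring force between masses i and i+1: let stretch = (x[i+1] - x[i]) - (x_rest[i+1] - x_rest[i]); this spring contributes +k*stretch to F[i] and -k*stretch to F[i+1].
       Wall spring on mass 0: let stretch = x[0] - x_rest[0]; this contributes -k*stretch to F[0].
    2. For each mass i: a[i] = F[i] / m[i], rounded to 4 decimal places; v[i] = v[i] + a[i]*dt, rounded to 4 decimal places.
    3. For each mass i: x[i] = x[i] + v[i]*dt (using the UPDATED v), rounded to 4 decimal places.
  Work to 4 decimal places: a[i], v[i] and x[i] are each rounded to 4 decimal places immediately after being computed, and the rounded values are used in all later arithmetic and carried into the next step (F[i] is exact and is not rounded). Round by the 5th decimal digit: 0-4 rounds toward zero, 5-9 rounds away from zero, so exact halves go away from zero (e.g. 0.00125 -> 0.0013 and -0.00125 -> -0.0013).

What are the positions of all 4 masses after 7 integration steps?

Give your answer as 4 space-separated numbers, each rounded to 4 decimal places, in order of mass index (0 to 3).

Answer: 5.1166 10.6498 17.2340 20.7663

Derivation:
Step 0: x=[6.0000 11.0000 15.0000 22.0000] v=[0.0000 0.0000 1.0000 0.0000]
Step 1: x=[5.9600 10.9600 15.2200 21.9200] v=[-0.4000 -0.4000 2.2000 -0.8000]
Step 2: x=[5.8816 10.8904 15.5376 21.7720] v=[-0.7840 -0.6960 3.1760 -1.4800]
Step 3: x=[5.7683 10.8063 15.9187 21.5746] v=[-1.1331 -0.8406 3.8109 -1.9738]
Step 4: x=[5.6258 10.7252 16.3215 21.3510] v=[-1.4252 -0.8108 4.0283 -2.2362]
Step 5: x=[5.4622 10.6640 16.7017 21.1262] v=[-1.6358 -0.6120 3.8016 -2.2480]
Step 6: x=[5.2882 10.6362 17.0173 20.9244] v=[-1.7400 -0.2776 3.1563 -2.0178]
Step 7: x=[5.1166 10.6498 17.2340 20.7663] v=[-1.7161 0.1356 2.1667 -1.5806]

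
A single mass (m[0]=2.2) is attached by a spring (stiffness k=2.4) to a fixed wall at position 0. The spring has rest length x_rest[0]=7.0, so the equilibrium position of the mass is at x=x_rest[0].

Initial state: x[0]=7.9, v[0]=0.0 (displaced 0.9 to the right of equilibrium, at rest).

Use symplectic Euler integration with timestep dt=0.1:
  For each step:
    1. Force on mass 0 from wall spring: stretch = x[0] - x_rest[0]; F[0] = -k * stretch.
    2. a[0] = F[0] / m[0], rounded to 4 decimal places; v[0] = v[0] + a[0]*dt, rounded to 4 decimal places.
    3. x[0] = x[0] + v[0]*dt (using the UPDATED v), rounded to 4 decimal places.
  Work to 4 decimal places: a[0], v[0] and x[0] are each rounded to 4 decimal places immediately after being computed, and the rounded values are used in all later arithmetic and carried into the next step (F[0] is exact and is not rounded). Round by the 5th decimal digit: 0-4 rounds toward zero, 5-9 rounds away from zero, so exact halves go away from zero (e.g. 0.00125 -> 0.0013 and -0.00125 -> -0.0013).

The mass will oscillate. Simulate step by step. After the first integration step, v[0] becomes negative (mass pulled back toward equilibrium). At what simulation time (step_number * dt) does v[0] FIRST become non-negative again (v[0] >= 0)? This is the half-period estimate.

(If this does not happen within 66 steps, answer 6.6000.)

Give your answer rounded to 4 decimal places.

Answer: 3.1000

Derivation:
Step 0: x=[7.9000] v=[0.0000]
Step 1: x=[7.8902] v=[-0.0982]
Step 2: x=[7.8707] v=[-0.1953]
Step 3: x=[7.8417] v=[-0.2903]
Step 4: x=[7.8035] v=[-0.3821]
Step 5: x=[7.7565] v=[-0.4698]
Step 6: x=[7.7013] v=[-0.5523]
Step 7: x=[7.6384] v=[-0.6288]
Step 8: x=[7.5686] v=[-0.6984]
Step 9: x=[7.4926] v=[-0.7604]
Step 10: x=[7.4112] v=[-0.8141]
Step 11: x=[7.3253] v=[-0.8590]
Step 12: x=[7.2359] v=[-0.8945]
Step 13: x=[7.1439] v=[-0.9202]
Step 14: x=[7.0503] v=[-0.9359]
Step 15: x=[6.9562] v=[-0.9414]
Step 16: x=[6.8625] v=[-0.9366]
Step 17: x=[6.7703] v=[-0.9216]
Step 18: x=[6.6807] v=[-0.8965]
Step 19: x=[6.5945] v=[-0.8617]
Step 20: x=[6.5128] v=[-0.8175]
Step 21: x=[6.4364] v=[-0.7644]
Step 22: x=[6.3661] v=[-0.7029]
Step 23: x=[6.3027] v=[-0.6338]
Step 24: x=[6.2469] v=[-0.5577]
Step 25: x=[6.1994] v=[-0.4755]
Step 26: x=[6.1606] v=[-0.3882]
Step 27: x=[6.1309] v=[-0.2966]
Step 28: x=[6.1107] v=[-0.2018]
Step 29: x=[6.1002] v=[-0.1048]
Step 30: x=[6.0995] v=[-0.0066]
Step 31: x=[6.1087] v=[0.0916]
First v>=0 after going negative at step 31, time=3.1000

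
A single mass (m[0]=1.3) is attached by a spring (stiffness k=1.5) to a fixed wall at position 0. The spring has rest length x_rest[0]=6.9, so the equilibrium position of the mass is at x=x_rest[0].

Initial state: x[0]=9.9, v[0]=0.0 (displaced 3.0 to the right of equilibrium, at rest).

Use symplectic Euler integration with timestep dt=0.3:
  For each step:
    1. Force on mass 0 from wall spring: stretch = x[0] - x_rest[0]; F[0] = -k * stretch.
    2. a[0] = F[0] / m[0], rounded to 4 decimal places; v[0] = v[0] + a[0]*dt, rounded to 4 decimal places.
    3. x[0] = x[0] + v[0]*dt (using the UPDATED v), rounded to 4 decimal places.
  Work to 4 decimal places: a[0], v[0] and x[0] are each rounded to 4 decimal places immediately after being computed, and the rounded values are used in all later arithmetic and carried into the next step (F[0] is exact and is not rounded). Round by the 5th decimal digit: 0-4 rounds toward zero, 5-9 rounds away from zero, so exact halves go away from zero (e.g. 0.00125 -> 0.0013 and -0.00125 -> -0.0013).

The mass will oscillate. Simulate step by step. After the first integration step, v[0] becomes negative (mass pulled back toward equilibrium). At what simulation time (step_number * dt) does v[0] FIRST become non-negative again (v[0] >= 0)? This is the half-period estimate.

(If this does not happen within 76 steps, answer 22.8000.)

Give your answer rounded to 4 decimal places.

Answer: 3.0000

Derivation:
Step 0: x=[9.9000] v=[0.0000]
Step 1: x=[9.5885] v=[-1.0385]
Step 2: x=[8.9978] v=[-1.9691]
Step 3: x=[8.1892] v=[-2.6953]
Step 4: x=[7.2467] v=[-3.1416]
Step 5: x=[6.2682] v=[-3.2616]
Step 6: x=[5.3553] v=[-3.0429]
Step 7: x=[4.6028] v=[-2.5082]
Step 8: x=[4.0889] v=[-1.7130]
Step 9: x=[3.8669] v=[-0.7399]
Step 10: x=[3.9599] v=[0.3100]
First v>=0 after going negative at step 10, time=3.0000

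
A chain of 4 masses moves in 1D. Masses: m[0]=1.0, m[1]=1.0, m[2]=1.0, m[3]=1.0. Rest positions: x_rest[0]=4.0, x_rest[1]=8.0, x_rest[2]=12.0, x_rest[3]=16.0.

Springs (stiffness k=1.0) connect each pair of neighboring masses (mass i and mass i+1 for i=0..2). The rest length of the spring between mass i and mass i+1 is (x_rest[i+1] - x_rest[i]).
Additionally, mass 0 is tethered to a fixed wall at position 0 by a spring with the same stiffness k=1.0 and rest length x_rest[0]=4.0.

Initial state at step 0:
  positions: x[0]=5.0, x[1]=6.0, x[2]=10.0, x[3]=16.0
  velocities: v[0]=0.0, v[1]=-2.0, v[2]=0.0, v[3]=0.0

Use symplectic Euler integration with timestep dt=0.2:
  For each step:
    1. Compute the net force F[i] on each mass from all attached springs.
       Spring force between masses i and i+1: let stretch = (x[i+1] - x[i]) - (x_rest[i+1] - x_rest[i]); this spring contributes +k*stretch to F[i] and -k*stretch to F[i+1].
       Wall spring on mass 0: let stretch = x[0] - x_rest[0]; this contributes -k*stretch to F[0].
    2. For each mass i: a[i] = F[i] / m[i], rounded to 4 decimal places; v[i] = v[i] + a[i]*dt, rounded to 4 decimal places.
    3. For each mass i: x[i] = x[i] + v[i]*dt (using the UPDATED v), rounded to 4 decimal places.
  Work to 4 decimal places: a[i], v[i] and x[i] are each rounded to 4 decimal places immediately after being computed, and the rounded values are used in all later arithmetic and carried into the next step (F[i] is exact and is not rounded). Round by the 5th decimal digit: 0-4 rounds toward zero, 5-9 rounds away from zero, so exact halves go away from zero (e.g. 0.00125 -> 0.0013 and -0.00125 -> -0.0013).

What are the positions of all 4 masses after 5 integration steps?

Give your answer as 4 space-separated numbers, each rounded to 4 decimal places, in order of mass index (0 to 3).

Answer: 2.8950 5.9566 10.7666 14.9993

Derivation:
Step 0: x=[5.0000 6.0000 10.0000 16.0000] v=[0.0000 -2.0000 0.0000 0.0000]
Step 1: x=[4.8400 5.7200 10.0800 15.9200] v=[-0.8000 -1.4000 0.4000 -0.4000]
Step 2: x=[4.5216 5.5792 10.2192 15.7664] v=[-1.5920 -0.7040 0.6960 -0.7680]
Step 3: x=[4.0646 5.5817 10.3947 15.5509] v=[-2.2848 0.0125 0.8774 -1.0774]
Step 4: x=[3.5057 5.7160 10.5839 15.2892] v=[-2.7943 0.6717 0.9460 -1.3086]
Step 5: x=[2.8950 5.9566 10.7666 14.9993] v=[-3.0534 1.2032 0.9135 -1.4497]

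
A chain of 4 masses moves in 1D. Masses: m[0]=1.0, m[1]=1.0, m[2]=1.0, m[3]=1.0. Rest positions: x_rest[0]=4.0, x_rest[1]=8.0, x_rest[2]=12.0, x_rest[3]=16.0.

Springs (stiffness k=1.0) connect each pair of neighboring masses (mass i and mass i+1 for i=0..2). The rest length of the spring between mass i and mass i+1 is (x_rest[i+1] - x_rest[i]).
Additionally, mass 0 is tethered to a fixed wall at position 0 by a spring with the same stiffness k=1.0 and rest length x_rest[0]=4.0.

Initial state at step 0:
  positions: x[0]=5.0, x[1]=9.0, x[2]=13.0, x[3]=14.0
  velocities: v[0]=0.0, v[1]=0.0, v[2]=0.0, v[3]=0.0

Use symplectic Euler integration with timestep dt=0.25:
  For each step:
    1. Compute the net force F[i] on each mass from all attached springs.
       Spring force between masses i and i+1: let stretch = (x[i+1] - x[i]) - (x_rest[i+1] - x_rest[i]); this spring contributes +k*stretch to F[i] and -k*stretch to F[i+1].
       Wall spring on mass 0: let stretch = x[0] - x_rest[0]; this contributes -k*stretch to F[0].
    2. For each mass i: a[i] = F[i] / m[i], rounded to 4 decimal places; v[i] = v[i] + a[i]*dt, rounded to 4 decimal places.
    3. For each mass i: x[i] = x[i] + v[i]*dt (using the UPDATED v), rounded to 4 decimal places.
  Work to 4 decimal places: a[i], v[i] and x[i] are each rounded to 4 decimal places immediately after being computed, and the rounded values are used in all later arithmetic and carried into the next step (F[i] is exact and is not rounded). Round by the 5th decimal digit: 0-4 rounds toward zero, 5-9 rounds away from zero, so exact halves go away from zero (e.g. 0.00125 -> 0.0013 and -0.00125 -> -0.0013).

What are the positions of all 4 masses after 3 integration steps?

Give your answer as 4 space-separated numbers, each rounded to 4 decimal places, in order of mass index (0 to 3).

Step 0: x=[5.0000 9.0000 13.0000 14.0000] v=[0.0000 0.0000 0.0000 0.0000]
Step 1: x=[4.9375 9.0000 12.8125 14.1875] v=[-0.2500 0.0000 -0.7500 0.7500]
Step 2: x=[4.8203 8.9844 12.4727 14.5391] v=[-0.4688 -0.0625 -1.3594 1.4063]
Step 3: x=[4.6621 8.9265 12.0440 15.0115] v=[-0.6329 -0.2315 -1.7149 1.8897]

Answer: 4.6621 8.9265 12.0440 15.0115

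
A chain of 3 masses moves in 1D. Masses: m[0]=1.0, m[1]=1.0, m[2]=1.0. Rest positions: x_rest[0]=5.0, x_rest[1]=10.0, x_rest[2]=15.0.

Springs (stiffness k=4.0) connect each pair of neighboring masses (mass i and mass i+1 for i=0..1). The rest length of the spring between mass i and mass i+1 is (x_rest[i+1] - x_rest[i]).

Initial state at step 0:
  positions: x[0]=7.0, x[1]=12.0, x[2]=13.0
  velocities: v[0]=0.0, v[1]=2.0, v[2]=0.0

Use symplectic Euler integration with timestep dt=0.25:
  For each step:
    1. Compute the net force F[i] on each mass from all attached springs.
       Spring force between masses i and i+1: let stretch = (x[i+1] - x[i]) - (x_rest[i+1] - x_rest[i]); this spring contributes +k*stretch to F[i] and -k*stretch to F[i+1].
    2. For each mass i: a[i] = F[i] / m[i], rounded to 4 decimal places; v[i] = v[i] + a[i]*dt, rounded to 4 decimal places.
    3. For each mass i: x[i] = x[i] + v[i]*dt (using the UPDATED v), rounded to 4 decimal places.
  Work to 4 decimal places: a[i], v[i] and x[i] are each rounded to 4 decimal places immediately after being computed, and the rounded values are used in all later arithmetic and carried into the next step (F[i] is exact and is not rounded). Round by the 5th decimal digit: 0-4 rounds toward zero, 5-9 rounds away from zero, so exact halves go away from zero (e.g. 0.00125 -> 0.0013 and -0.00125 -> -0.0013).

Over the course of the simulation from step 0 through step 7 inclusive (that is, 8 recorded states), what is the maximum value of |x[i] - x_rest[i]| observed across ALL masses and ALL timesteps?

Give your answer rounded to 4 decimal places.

Step 0: x=[7.0000 12.0000 13.0000] v=[0.0000 2.0000 0.0000]
Step 1: x=[7.0000 11.5000 14.0000] v=[0.0000 -2.0000 4.0000]
Step 2: x=[6.8750 10.5000 15.6250] v=[-0.5000 -4.0000 6.5000]
Step 3: x=[6.4063 9.8750 17.2188] v=[-1.8750 -2.5000 6.3750]
Step 4: x=[5.5547 10.2188 18.2266] v=[-3.4063 1.3751 4.0312]
Step 5: x=[4.6192 11.3985 18.4825] v=[-3.7422 4.7188 1.0234]
Step 6: x=[4.1285 12.6544 18.2174] v=[-1.9629 5.0235 -1.0606]
Step 7: x=[4.5193 13.1696 17.8115] v=[1.5630 2.0606 -1.6236]
Max displacement = 3.4825

Answer: 3.4825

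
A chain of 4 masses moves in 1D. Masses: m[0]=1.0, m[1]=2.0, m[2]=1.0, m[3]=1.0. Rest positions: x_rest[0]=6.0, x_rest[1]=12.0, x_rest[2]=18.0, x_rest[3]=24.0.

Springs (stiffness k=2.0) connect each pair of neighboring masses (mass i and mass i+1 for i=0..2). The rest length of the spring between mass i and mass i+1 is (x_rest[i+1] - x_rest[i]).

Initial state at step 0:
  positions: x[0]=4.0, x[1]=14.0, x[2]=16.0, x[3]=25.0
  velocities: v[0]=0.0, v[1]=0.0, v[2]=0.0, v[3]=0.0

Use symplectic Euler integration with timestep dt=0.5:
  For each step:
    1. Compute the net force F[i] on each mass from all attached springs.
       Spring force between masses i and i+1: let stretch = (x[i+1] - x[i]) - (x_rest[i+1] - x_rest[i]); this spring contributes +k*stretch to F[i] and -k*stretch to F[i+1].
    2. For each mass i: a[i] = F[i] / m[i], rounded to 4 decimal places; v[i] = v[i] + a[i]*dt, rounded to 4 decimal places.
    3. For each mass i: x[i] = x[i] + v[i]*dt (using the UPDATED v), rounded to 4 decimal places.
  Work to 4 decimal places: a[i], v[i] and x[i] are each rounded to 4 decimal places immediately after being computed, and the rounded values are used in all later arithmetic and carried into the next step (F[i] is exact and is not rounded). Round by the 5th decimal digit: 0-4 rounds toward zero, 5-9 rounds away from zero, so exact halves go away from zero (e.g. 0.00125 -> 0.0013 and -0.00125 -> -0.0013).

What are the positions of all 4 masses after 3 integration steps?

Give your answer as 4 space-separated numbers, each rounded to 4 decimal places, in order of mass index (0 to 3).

Answer: 8.1875 10.8750 18.4375 24.6250

Derivation:
Step 0: x=[4.0000 14.0000 16.0000 25.0000] v=[0.0000 0.0000 0.0000 0.0000]
Step 1: x=[6.0000 12.0000 19.5000 23.5000] v=[4.0000 -4.0000 7.0000 -3.0000]
Step 2: x=[8.0000 10.3750 21.2500 23.0000] v=[4.0000 -3.2500 3.5000 -1.0000]
Step 3: x=[8.1875 10.8750 18.4375 24.6250] v=[0.3750 1.0000 -5.6250 3.2500]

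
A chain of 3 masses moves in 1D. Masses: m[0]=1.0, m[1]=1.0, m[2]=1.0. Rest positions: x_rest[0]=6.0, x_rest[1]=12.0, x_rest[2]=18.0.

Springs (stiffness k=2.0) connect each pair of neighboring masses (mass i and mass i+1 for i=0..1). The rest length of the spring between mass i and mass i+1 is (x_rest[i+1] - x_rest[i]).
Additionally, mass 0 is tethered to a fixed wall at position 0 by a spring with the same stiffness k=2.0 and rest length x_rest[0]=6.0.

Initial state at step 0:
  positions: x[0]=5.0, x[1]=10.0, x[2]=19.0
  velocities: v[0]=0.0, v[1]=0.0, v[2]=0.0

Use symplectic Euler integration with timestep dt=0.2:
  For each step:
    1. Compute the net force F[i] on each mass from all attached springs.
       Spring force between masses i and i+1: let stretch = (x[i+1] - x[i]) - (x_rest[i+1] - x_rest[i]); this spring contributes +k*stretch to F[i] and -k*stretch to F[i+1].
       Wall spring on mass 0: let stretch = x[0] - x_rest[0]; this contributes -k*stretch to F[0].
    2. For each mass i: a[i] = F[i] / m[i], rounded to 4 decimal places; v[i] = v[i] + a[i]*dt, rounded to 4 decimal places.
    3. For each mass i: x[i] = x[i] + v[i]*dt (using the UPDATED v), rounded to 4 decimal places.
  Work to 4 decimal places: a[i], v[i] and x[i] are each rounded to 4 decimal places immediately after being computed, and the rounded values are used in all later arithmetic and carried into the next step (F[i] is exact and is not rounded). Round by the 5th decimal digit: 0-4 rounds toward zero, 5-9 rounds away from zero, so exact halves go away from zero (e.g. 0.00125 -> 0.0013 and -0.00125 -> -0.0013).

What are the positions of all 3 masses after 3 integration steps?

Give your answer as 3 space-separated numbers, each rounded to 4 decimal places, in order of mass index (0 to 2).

Answer: 5.1183 11.5849 17.7748

Derivation:
Step 0: x=[5.0000 10.0000 19.0000] v=[0.0000 0.0000 0.0000]
Step 1: x=[5.0000 10.3200 18.7600] v=[0.0000 1.6000 -1.2000]
Step 2: x=[5.0256 10.8896 18.3248] v=[0.1280 2.8480 -2.1760]
Step 3: x=[5.1183 11.5849 17.7748] v=[0.4634 3.4765 -2.7501]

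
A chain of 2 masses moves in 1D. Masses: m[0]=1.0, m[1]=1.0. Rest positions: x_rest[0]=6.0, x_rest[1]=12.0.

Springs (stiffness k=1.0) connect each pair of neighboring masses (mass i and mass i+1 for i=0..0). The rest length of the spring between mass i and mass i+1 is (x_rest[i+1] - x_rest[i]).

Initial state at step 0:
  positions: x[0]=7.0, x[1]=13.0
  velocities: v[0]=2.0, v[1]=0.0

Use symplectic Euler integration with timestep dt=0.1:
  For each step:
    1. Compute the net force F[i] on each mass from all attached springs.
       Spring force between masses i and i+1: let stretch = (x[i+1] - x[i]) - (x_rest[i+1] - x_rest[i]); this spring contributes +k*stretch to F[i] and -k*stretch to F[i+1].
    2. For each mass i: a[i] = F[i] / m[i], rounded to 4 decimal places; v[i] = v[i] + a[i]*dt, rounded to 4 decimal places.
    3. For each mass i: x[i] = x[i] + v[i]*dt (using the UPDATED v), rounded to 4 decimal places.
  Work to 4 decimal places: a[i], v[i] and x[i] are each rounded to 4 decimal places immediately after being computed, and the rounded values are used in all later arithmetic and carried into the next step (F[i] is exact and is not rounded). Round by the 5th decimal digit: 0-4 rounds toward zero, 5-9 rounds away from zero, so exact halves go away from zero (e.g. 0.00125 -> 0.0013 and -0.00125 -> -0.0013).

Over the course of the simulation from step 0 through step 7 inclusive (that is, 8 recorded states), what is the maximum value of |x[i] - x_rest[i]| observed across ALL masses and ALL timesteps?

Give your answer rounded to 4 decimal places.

Step 0: x=[7.0000 13.0000] v=[2.0000 0.0000]
Step 1: x=[7.2000 13.0000] v=[2.0000 0.0000]
Step 2: x=[7.3980 13.0020] v=[1.9800 0.0200]
Step 3: x=[7.5920 13.0080] v=[1.9404 0.0596]
Step 4: x=[7.7802 13.0198] v=[1.8820 0.1180]
Step 5: x=[7.9608 13.0392] v=[1.8060 0.1940]
Step 6: x=[8.1322 13.0678] v=[1.7138 0.2862]
Step 7: x=[8.2929 13.1071] v=[1.6074 0.3926]
Max displacement = 2.2929

Answer: 2.2929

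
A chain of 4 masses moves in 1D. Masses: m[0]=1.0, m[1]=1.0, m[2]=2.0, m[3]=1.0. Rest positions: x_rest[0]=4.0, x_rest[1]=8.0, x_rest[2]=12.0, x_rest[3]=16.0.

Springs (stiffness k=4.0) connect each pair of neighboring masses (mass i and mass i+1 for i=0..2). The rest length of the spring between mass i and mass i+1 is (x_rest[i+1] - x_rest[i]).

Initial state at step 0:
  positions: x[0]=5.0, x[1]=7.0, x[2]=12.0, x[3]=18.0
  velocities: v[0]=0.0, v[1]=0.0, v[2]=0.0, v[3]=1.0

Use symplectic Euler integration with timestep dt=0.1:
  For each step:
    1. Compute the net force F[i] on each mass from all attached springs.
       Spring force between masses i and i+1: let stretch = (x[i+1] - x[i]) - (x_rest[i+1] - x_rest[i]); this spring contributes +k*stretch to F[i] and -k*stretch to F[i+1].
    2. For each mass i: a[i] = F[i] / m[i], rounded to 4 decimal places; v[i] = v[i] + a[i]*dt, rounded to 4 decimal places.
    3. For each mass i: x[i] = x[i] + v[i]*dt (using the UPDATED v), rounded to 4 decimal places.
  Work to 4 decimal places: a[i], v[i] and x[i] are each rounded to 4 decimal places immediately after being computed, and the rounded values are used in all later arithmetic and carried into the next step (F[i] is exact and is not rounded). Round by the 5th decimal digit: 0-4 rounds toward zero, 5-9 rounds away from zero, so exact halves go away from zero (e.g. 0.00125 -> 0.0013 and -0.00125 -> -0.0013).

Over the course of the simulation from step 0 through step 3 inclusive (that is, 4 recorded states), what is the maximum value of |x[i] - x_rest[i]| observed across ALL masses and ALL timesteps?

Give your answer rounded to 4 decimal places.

Step 0: x=[5.0000 7.0000 12.0000 18.0000] v=[0.0000 0.0000 0.0000 1.0000]
Step 1: x=[4.9200 7.1200 12.0200 18.0200] v=[-0.8000 1.2000 0.2000 0.2000]
Step 2: x=[4.7680 7.3480 12.0620 17.9600] v=[-1.5200 2.2800 0.4200 -0.6000]
Step 3: x=[4.5592 7.6614 12.1277 17.8241] v=[-2.0880 3.1336 0.6568 -1.3592]
Max displacement = 2.0200

Answer: 2.0200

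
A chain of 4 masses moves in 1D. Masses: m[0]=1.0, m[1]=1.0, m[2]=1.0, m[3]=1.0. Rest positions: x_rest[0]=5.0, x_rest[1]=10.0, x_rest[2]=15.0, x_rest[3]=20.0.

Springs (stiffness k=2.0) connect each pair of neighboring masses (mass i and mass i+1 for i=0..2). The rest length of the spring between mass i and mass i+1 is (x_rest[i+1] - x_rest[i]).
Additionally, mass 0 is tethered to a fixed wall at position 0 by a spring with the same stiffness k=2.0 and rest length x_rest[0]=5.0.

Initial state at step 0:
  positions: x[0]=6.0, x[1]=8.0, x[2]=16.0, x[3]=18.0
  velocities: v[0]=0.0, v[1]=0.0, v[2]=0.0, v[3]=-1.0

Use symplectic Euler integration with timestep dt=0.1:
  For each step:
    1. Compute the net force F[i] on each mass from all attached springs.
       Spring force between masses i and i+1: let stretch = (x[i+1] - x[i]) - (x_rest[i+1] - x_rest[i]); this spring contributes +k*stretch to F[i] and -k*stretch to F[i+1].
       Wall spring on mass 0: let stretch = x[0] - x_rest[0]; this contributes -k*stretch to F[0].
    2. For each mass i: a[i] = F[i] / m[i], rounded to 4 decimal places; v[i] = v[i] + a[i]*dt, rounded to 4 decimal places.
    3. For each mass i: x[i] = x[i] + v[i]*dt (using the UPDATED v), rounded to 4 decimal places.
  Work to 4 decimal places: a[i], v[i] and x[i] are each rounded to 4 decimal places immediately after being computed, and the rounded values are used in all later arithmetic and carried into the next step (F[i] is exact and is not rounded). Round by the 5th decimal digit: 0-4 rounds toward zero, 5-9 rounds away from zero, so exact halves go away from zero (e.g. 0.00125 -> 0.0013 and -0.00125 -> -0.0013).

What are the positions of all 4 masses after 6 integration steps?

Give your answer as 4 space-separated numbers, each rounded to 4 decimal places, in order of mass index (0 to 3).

Answer: 4.6796 9.9530 13.9572 18.4931

Derivation:
Step 0: x=[6.0000 8.0000 16.0000 18.0000] v=[0.0000 0.0000 0.0000 -1.0000]
Step 1: x=[5.9200 8.1200 15.8800 17.9600] v=[-0.8000 1.2000 -1.2000 -0.4000]
Step 2: x=[5.7656 8.3512 15.6464 17.9784] v=[-1.5440 2.3120 -2.3360 0.1840]
Step 3: x=[5.5476 8.6766 15.3135 18.0502] v=[-2.1800 3.2539 -3.3286 0.7176]
Step 4: x=[5.2812 9.0722 14.9026 18.1672] v=[-2.6637 3.9555 -4.1086 1.1703]
Step 5: x=[4.9850 9.5085 14.4404 18.3189] v=[-2.9617 4.3634 -4.6218 1.5174]
Step 6: x=[4.6796 9.9530 13.9572 18.4931] v=[-3.0540 4.4451 -4.8325 1.7417]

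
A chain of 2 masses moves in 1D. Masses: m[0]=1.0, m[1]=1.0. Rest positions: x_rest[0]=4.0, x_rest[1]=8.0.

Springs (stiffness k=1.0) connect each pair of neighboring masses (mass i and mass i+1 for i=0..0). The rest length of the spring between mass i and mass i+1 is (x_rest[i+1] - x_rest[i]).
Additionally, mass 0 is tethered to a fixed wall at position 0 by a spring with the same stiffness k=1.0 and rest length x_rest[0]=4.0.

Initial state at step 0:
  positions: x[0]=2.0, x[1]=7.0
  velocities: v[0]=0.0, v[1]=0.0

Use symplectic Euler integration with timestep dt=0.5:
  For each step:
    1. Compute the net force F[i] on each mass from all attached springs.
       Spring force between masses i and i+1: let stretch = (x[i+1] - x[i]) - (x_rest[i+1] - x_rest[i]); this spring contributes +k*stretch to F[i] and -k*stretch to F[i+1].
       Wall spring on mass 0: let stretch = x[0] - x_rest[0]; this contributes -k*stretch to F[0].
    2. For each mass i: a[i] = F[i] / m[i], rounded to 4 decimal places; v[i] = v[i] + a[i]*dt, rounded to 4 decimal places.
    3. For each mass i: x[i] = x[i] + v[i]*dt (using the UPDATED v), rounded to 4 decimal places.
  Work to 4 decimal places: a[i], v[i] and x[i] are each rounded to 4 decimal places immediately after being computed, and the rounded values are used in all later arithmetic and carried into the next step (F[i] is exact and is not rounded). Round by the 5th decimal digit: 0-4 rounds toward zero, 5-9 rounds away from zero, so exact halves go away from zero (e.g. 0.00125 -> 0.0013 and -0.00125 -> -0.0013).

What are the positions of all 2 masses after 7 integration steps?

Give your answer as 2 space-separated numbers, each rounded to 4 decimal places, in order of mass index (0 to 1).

Answer: 3.6018 9.7992

Derivation:
Step 0: x=[2.0000 7.0000] v=[0.0000 0.0000]
Step 1: x=[2.7500 6.7500] v=[1.5000 -0.5000]
Step 2: x=[3.8125 6.5000] v=[2.1250 -0.5000]
Step 3: x=[4.5938 6.5782] v=[1.5625 0.1563]
Step 4: x=[4.7227 7.1603] v=[0.2578 1.1641]
Step 5: x=[4.2803 8.1330] v=[-0.8848 1.9453]
Step 6: x=[3.7310 9.1425] v=[-1.0986 2.0190]
Step 7: x=[3.6018 9.7992] v=[-0.2584 1.3133]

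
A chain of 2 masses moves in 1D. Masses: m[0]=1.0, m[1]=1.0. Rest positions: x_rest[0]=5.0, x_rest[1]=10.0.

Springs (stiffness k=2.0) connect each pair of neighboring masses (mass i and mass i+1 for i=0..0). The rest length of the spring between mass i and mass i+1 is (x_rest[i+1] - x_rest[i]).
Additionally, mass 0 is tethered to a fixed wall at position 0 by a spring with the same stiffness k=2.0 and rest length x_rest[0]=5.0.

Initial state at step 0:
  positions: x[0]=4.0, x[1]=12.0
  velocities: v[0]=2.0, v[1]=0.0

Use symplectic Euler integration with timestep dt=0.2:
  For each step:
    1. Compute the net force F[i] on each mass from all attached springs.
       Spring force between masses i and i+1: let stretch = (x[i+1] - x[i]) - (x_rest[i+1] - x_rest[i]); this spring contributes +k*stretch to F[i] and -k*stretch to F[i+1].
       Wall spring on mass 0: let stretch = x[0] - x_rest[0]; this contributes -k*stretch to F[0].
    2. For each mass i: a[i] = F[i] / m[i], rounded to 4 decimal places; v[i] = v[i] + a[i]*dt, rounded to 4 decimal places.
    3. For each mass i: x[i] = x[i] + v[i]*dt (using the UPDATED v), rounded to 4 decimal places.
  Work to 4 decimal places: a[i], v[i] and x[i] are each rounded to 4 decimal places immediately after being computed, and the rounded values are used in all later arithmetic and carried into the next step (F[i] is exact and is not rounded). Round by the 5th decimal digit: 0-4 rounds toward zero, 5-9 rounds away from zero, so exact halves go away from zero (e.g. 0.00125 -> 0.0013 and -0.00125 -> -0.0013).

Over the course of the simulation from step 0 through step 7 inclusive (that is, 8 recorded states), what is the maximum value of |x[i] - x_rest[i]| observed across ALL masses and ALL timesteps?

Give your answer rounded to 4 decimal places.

Answer: 2.6926

Derivation:
Step 0: x=[4.0000 12.0000] v=[2.0000 0.0000]
Step 1: x=[4.7200 11.7600] v=[3.6000 -1.2000]
Step 2: x=[5.6256 11.3568] v=[4.5280 -2.0160]
Step 3: x=[6.5396 10.8951] v=[4.5702 -2.3085]
Step 4: x=[7.2789 10.4850] v=[3.6966 -2.0507]
Step 5: x=[7.6924 10.2184] v=[2.0675 -1.3331]
Step 6: x=[7.6926 10.1497] v=[0.0009 -0.3435]
Step 7: x=[7.2739 10.2844] v=[-2.0933 0.6737]
Max displacement = 2.6926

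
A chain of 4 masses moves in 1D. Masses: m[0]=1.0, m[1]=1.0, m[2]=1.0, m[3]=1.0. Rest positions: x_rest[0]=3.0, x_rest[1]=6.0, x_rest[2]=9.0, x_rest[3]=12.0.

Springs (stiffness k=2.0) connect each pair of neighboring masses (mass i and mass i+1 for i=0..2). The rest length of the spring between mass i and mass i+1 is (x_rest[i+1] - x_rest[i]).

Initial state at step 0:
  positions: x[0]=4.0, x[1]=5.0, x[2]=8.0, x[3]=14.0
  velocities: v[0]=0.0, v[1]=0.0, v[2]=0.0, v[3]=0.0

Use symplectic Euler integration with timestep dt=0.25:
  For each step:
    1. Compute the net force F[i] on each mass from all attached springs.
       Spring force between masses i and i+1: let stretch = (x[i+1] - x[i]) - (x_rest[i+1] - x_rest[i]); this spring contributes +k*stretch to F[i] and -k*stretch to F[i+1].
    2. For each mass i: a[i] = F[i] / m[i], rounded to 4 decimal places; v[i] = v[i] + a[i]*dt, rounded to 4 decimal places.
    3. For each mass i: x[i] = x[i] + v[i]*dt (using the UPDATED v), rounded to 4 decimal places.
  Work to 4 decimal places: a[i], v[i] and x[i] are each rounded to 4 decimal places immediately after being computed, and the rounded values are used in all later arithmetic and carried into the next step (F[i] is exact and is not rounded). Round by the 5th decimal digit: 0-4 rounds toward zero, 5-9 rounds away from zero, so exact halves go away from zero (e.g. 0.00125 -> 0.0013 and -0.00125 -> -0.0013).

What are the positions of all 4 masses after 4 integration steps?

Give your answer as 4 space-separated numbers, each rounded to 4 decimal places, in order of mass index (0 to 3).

Answer: 2.3442 6.8389 10.3311 11.4859

Derivation:
Step 0: x=[4.0000 5.0000 8.0000 14.0000] v=[0.0000 0.0000 0.0000 0.0000]
Step 1: x=[3.7500 5.2500 8.3750 13.6250] v=[-1.0000 1.0000 1.5000 -1.5000]
Step 2: x=[3.3125 5.7031 9.0156 12.9688] v=[-1.7500 1.8125 2.5625 -2.6250]
Step 3: x=[2.7988 6.2715 9.7363 12.1934] v=[-2.0547 2.2735 2.8829 -3.1016]
Step 4: x=[2.3442 6.8389 10.3311 11.4859] v=[-1.8184 2.2696 2.3791 -2.8302]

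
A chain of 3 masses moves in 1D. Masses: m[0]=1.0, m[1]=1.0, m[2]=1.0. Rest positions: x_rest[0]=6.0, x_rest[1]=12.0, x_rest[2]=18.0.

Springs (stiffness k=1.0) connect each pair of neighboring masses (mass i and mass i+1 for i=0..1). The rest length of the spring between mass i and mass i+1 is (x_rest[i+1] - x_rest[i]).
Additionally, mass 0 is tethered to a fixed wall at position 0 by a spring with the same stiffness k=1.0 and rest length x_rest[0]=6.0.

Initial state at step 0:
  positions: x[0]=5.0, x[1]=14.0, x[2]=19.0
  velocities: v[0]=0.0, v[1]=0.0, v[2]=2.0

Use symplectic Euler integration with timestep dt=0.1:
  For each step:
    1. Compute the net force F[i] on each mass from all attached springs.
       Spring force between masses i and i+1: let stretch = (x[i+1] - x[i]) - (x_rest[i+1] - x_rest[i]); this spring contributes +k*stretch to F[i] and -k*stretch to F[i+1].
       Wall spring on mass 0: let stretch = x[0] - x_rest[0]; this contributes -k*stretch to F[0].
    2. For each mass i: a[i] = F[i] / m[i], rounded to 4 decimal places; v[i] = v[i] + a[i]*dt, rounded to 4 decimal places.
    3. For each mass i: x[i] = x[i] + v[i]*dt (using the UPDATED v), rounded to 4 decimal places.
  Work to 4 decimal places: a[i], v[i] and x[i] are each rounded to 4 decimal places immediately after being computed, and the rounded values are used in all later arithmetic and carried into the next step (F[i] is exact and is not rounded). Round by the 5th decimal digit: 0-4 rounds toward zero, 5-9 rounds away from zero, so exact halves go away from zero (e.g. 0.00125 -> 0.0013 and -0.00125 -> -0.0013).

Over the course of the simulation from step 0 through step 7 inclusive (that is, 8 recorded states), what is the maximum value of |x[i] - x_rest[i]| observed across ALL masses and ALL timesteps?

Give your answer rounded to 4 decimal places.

Step 0: x=[5.0000 14.0000 19.0000] v=[0.0000 0.0000 2.0000]
Step 1: x=[5.0400 13.9600 19.2100] v=[0.4000 -0.4000 2.1000]
Step 2: x=[5.1188 13.8833 19.4275] v=[0.7880 -0.7670 2.1750]
Step 3: x=[5.2341 13.7744 19.6496] v=[1.1526 -1.0890 2.2206]
Step 4: x=[5.3824 13.6389 19.8729] v=[1.4832 -1.3555 2.2331]
Step 5: x=[5.5595 13.4831 20.0939] v=[1.7706 -1.5578 2.2097]
Step 6: x=[5.7602 13.3142 20.3088] v=[2.0070 -1.6891 2.1486]
Step 7: x=[5.9788 13.1397 20.5137] v=[2.1864 -1.7450 2.0491]
Max displacement = 2.5137

Answer: 2.5137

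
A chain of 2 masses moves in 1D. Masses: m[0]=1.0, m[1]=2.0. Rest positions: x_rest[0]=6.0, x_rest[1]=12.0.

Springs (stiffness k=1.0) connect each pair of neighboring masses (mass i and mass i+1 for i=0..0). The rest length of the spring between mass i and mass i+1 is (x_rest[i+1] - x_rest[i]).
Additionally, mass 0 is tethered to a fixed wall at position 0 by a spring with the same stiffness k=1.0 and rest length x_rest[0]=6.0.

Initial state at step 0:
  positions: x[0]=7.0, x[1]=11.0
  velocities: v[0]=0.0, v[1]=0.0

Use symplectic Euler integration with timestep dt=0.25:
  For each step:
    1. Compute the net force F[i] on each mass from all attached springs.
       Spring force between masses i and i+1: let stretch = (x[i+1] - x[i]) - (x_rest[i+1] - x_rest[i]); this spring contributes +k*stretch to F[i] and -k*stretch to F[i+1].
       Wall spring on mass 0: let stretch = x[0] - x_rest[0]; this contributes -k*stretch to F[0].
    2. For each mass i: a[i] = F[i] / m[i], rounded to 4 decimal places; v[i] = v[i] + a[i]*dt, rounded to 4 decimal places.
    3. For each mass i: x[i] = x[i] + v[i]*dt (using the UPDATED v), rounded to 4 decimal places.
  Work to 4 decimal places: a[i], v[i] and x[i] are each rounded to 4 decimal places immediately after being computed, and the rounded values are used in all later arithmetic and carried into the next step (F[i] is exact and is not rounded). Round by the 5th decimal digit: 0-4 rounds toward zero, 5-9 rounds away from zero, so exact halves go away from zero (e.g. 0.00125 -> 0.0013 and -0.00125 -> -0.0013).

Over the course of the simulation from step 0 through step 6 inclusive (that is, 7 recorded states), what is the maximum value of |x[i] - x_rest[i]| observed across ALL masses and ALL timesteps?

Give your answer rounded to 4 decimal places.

Answer: 1.3273

Derivation:
Step 0: x=[7.0000 11.0000] v=[0.0000 0.0000]
Step 1: x=[6.8125 11.0625] v=[-0.7500 0.2500]
Step 2: x=[6.4649 11.1797] v=[-1.3906 0.4688]
Step 3: x=[6.0079 11.3371] v=[-1.8281 0.6295]
Step 4: x=[5.5085 11.5155] v=[-1.9978 0.7134]
Step 5: x=[5.0402 11.6936] v=[-1.8732 0.7125]
Step 6: x=[4.6727 11.8513] v=[-1.4699 0.6308]
Max displacement = 1.3273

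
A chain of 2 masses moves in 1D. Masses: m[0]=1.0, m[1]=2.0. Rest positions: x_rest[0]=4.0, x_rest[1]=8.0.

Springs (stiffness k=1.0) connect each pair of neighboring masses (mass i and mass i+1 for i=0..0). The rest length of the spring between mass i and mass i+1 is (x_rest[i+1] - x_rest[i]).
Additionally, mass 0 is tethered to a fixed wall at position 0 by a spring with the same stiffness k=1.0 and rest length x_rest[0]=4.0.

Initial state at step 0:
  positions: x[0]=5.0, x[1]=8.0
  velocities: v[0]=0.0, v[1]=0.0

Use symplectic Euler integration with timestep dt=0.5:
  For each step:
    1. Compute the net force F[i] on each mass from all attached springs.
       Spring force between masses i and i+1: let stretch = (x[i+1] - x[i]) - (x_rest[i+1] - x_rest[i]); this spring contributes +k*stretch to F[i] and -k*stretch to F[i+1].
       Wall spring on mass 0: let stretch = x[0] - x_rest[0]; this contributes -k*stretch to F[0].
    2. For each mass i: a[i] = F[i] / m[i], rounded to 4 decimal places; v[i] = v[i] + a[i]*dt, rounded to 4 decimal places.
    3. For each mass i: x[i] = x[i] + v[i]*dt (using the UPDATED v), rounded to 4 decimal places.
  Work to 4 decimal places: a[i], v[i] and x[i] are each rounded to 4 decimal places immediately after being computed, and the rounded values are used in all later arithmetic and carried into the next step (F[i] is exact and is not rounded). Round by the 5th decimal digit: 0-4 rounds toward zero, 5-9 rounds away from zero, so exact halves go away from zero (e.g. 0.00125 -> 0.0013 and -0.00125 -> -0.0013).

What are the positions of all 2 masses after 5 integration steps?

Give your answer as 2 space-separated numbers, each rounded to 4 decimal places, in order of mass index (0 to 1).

Step 0: x=[5.0000 8.0000] v=[0.0000 0.0000]
Step 1: x=[4.5000 8.1250] v=[-1.0000 0.2500]
Step 2: x=[3.7813 8.2969] v=[-1.4375 0.3438]
Step 3: x=[3.2461 8.4044] v=[-1.0704 0.2149]
Step 4: x=[3.1890 8.3671] v=[-0.1143 -0.0747]
Step 5: x=[3.6292 8.1825] v=[0.8803 -0.3693]

Answer: 3.6292 8.1825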